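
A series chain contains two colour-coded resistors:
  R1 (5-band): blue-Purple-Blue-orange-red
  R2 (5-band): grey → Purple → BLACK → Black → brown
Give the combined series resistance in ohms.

676870 Ω

R1: blue, violet, blue → 676; orange ×10^3 → 676000 Ω.
R2: grey, violet, black → 870; black ×1 → 870 Ω.
Series: 676000 + 870 = 676870 Ω.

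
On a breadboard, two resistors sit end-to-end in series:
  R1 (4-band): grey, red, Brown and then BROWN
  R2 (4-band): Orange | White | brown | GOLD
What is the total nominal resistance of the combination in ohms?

1210 Ω

R1: grey, red → 82; brown ×10 → 820 Ω.
R2: orange, white → 39; brown ×10 → 390 Ω.
Series: 820 + 390 = 1210 Ω.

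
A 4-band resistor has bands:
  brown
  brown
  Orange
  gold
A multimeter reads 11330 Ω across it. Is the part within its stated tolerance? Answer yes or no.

Brown → 1 (first significant figure)
Brown → 1 (second significant figure)
Orange → ×10^3 multiplier
Gold → ±5% tolerance
11 × 1000 = 11000 Ω
Allowed range: 10450 Ω to 11550 Ω.
11330 Ω lies inside that range.

yes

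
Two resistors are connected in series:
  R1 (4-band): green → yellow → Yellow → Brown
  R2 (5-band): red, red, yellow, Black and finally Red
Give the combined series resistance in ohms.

540224 Ω

R1: green, yellow → 54; yellow ×10^4 → 540000 Ω.
R2: red, red, yellow → 224; black ×1 → 224 Ω.
Series: 540000 + 224 = 540224 Ω.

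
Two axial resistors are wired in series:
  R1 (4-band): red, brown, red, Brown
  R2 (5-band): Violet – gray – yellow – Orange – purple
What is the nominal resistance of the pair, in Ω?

R1: red, brown → 21; red ×10^2 → 2100 Ω.
R2: violet, grey, yellow → 784; orange ×10^3 → 784000 Ω.
Series: 2100 + 784000 = 786100 Ω.

786100 Ω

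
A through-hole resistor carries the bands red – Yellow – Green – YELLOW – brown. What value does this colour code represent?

Red → 2 (first significant figure)
Yellow → 4 (second significant figure)
Green → 5 (third significant figure)
Yellow → ×10^4 multiplier
245 × 10000 = 2450000 Ω

2450000 Ω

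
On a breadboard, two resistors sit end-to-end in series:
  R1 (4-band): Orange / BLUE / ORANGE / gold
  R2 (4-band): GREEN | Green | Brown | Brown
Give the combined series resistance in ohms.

R1: orange, blue → 36; orange ×10^3 → 36000 Ω.
R2: green, green → 55; brown ×10 → 550 Ω.
Series: 36000 + 550 = 36550 Ω.

36550 Ω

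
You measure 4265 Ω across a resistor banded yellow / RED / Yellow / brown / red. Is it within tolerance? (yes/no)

yes

Yellow → 4 (first significant figure)
Red → 2 (second significant figure)
Yellow → 4 (third significant figure)
Brown → ×10 multiplier
Red → ±2% tolerance
424 × 10 = 4240 Ω
Allowed range: 4155.2 Ω to 4324.8 Ω.
4265 Ω lies inside that range.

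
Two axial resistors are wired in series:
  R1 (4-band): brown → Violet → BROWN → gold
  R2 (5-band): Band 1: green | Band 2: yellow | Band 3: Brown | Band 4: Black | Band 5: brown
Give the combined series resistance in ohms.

711 Ω

R1: brown, violet → 17; brown ×10 → 170 Ω.
R2: green, yellow, brown → 541; black ×1 → 541 Ω.
Series: 170 + 541 = 711 Ω.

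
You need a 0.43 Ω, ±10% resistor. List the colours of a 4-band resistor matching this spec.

yellow, orange, silver, silver

0.43 Ω = 43 × 10^-2.
4 → yellow
3 → orange
Multiplier 10^-2 → silver.
±10% tolerance → silver.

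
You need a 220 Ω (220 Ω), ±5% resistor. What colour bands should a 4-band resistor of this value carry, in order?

220 Ω = 22 × 10^1.
2 → red
2 → red
Multiplier 10^1 → brown.
±5% tolerance → gold.

red, red, brown, gold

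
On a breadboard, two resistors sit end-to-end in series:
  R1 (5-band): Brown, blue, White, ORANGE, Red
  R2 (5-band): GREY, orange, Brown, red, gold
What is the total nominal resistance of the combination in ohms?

R1: brown, blue, white → 169; orange ×10^3 → 169000 Ω.
R2: grey, orange, brown → 831; red ×10^2 → 83100 Ω.
Series: 169000 + 83100 = 252100 Ω.

252100 Ω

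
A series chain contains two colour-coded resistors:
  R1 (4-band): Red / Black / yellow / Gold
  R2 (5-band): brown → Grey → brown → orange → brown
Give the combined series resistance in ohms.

381000 Ω

R1: red, black → 20; yellow ×10^4 → 200000 Ω.
R2: brown, grey, brown → 181; orange ×10^3 → 181000 Ω.
Series: 200000 + 181000 = 381000 Ω.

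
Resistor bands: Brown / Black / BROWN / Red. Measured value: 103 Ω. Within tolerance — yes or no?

no

Brown → 1 (first significant figure)
Black → 0 (second significant figure)
Brown → ×10 multiplier
Red → ±2% tolerance
10 × 10 = 100 Ω
Allowed range: 98 Ω to 102 Ω.
103 Ω lies outside that range.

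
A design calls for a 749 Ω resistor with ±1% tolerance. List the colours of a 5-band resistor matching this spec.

violet, yellow, white, black, brown

749 Ω = 749 × 10^0.
7 → violet
4 → yellow
9 → white
Multiplier 10^0 → black.
±1% tolerance → brown.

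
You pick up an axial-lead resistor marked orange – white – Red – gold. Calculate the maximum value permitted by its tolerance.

4095 Ω

Orange → 3 (first significant figure)
White → 9 (second significant figure)
Red → ×10^2 multiplier
Gold → ±5% tolerance
39 × 100 = 3900 Ω
Maximum = 3900 × (1 + 5/100) = 4095 Ω.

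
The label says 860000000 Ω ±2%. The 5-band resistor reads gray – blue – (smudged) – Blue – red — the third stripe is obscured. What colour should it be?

860000000 Ω = 860 × 10^6.
The third band gives digit 0 of the significand, and 0 is black.

black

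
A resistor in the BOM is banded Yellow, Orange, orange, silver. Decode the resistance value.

43000 Ω

Yellow → 4 (first significant figure)
Orange → 3 (second significant figure)
Orange → ×10^3 multiplier
43 × 1000 = 43000 Ω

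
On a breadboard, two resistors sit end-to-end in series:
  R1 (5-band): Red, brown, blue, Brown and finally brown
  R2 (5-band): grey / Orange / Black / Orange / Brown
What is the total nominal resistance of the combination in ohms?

832160 Ω

R1: red, brown, blue → 216; brown ×10 → 2160 Ω.
R2: grey, orange, black → 830; orange ×10^3 → 830000 Ω.
Series: 2160 + 830000 = 832160 Ω.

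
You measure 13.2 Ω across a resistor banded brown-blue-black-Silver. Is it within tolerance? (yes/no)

no

Brown → 1 (first significant figure)
Blue → 6 (second significant figure)
Black → ×1 multiplier
Silver → ±10% tolerance
16 × 1 = 16 Ω
Allowed range: 14.4 Ω to 17.6 Ω.
13.2 Ω lies outside that range.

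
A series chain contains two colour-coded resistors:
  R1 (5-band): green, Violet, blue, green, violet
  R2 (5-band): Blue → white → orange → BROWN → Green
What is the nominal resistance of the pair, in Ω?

R1: green, violet, blue → 576; green ×10^5 → 57600000 Ω.
R2: blue, white, orange → 693; brown ×10 → 6930 Ω.
Series: 57600000 + 6930 = 57606930 Ω.

57606930 Ω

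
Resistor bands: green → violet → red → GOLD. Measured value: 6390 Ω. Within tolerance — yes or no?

Green → 5 (first significant figure)
Violet → 7 (second significant figure)
Red → ×10^2 multiplier
Gold → ±5% tolerance
57 × 100 = 5700 Ω
Allowed range: 5415 Ω to 5985 Ω.
6390 Ω lies outside that range.

no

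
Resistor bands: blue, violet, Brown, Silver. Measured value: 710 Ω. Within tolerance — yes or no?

Blue → 6 (first significant figure)
Violet → 7 (second significant figure)
Brown → ×10 multiplier
Silver → ±10% tolerance
67 × 10 = 670 Ω
Allowed range: 603 Ω to 737 Ω.
710 Ω lies inside that range.

yes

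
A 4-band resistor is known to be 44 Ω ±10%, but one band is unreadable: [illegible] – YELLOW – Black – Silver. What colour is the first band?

yellow

44 Ω = 44 × 10^0.
The first band gives digit 4 of the significand, and 4 is yellow.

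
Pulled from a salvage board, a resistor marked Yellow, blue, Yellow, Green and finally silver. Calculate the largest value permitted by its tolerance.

Yellow → 4 (first significant figure)
Blue → 6 (second significant figure)
Yellow → 4 (third significant figure)
Green → ×10^5 multiplier
Silver → ±10% tolerance
464 × 100000 = 46400000 Ω
Largest = 46400000 × (1 + 10/100) = 51040000 Ω.

51040000 Ω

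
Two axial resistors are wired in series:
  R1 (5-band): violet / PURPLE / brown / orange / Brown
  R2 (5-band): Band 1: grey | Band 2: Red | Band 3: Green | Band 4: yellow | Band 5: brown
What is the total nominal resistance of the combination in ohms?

9021000 Ω

R1: violet, violet, brown → 771; orange ×10^3 → 771000 Ω.
R2: grey, red, green → 825; yellow ×10^4 → 8250000 Ω.
Series: 771000 + 8250000 = 9021000 Ω.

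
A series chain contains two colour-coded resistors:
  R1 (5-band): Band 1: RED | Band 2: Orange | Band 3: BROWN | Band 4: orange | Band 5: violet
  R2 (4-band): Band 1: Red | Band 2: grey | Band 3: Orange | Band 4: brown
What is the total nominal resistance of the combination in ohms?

R1: red, orange, brown → 231; orange ×10^3 → 231000 Ω.
R2: red, grey → 28; orange ×10^3 → 28000 Ω.
Series: 231000 + 28000 = 259000 Ω.

259000 Ω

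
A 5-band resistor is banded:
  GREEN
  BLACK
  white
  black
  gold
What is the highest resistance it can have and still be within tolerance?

Green → 5 (first significant figure)
Black → 0 (second significant figure)
White → 9 (third significant figure)
Black → ×1 multiplier
Gold → ±5% tolerance
509 × 1 = 509 Ω
Highest = 509 × (1 + 5/100) = 534.45 Ω.

534.45 Ω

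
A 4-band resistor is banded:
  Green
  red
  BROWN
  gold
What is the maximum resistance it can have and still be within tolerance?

Green → 5 (first significant figure)
Red → 2 (second significant figure)
Brown → ×10 multiplier
Gold → ±5% tolerance
52 × 10 = 520 Ω
Maximum = 520 × (1 + 5/100) = 546 Ω.

546 Ω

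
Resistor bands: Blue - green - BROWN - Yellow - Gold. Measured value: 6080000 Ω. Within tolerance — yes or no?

no

Blue → 6 (first significant figure)
Green → 5 (second significant figure)
Brown → 1 (third significant figure)
Yellow → ×10^4 multiplier
Gold → ±5% tolerance
651 × 10000 = 6510000 Ω
Allowed range: 6184500 Ω to 6835500 Ω.
6080000 Ω lies outside that range.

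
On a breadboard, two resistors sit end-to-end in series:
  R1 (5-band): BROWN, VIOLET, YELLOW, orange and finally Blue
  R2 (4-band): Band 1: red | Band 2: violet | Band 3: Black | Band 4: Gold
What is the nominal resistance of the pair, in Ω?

R1: brown, violet, yellow → 174; orange ×10^3 → 174000 Ω.
R2: red, violet → 27; black ×1 → 27 Ω.
Series: 174000 + 27 = 174027 Ω.

174027 Ω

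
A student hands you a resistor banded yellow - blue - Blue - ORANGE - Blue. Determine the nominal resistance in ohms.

466000 Ω

Yellow → 4 (first significant figure)
Blue → 6 (second significant figure)
Blue → 6 (third significant figure)
Orange → ×10^3 multiplier
466 × 1000 = 466000 Ω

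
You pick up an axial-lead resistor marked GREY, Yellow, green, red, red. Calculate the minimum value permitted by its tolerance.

Grey → 8 (first significant figure)
Yellow → 4 (second significant figure)
Green → 5 (third significant figure)
Red → ×10^2 multiplier
Red → ±2% tolerance
845 × 100 = 84500 Ω
Minimum = 84500 × (1 − 2/100) = 82810 Ω.

82810 Ω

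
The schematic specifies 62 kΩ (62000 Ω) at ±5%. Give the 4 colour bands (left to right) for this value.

blue, red, orange, gold

62000 Ω = 62 × 10^3.
6 → blue
2 → red
Multiplier 10^3 → orange.
±5% tolerance → gold.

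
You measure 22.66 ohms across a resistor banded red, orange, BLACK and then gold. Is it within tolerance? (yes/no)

yes

Red → 2 (first significant figure)
Orange → 3 (second significant figure)
Black → ×1 multiplier
Gold → ±5% tolerance
23 × 1 = 23 Ω
Allowed range: 21.85 Ω to 24.15 Ω.
22.66 ohms lies inside that range.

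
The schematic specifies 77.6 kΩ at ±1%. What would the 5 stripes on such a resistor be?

77600 Ω = 776 × 10^2.
7 → violet
7 → violet
6 → blue
Multiplier 10^2 → red.
±1% tolerance → brown.

violet, violet, blue, red, brown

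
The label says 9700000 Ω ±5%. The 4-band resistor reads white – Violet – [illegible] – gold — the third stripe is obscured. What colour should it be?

9700000 Ω = 97 × 10^5.
The third band is the multiplier, 10^5, which is green.

green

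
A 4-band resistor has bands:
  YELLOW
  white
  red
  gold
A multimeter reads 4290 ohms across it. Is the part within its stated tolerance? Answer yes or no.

no

Yellow → 4 (first significant figure)
White → 9 (second significant figure)
Red → ×10^2 multiplier
Gold → ±5% tolerance
49 × 100 = 4900 Ω
Allowed range: 4655 Ω to 5145 Ω.
4290 ohms lies outside that range.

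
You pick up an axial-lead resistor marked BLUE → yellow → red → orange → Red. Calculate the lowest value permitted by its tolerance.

Blue → 6 (first significant figure)
Yellow → 4 (second significant figure)
Red → 2 (third significant figure)
Orange → ×10^3 multiplier
Red → ±2% tolerance
642 × 1000 = 642000 Ω
Lowest = 642000 × (1 − 2/100) = 629160 Ω.

629160 Ω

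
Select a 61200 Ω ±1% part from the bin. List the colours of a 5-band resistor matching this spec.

61200 Ω = 612 × 10^2.
6 → blue
1 → brown
2 → red
Multiplier 10^2 → red.
±1% tolerance → brown.

blue, brown, red, red, brown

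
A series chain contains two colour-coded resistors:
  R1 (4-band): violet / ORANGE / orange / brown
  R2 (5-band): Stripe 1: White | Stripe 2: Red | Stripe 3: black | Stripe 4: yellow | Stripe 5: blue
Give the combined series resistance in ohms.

9273000 Ω

R1: violet, orange → 73; orange ×10^3 → 73000 Ω.
R2: white, red, black → 920; yellow ×10^4 → 9200000 Ω.
Series: 73000 + 9200000 = 9273000 Ω.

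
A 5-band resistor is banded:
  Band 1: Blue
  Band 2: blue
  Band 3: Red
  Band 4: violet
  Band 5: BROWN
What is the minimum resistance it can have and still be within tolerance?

Blue → 6 (first significant figure)
Blue → 6 (second significant figure)
Red → 2 (third significant figure)
Violet → ×10^7 multiplier
Brown → ±1% tolerance
662 × 10000000 = 6620000000 Ω
Minimum = 6620000000 × (1 − 1/100) = 6553800000 Ω.

6553800000 Ω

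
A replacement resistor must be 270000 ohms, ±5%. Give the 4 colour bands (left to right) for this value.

red, violet, yellow, gold

270000 Ω = 27 × 10^4.
2 → red
7 → violet
Multiplier 10^4 → yellow.
±5% tolerance → gold.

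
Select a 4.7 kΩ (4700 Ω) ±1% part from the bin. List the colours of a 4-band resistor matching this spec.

yellow, violet, red, brown

4700 Ω = 47 × 10^2.
4 → yellow
7 → violet
Multiplier 10^2 → red.
±1% tolerance → brown.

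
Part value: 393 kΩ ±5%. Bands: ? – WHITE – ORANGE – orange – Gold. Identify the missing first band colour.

orange

393000 Ω = 393 × 10^3.
The first band gives digit 3 of the significand, and 3 is orange.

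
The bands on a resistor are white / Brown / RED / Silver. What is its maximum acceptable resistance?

10010 Ω

White → 9 (first significant figure)
Brown → 1 (second significant figure)
Red → ×10^2 multiplier
Silver → ±10% tolerance
91 × 100 = 9100 Ω
Maximum = 9100 × (1 + 10/100) = 10010 Ω.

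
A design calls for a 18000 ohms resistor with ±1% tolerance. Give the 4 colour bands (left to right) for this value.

18000 Ω = 18 × 10^3.
1 → brown
8 → grey
Multiplier 10^3 → orange.
±1% tolerance → brown.

brown, grey, orange, brown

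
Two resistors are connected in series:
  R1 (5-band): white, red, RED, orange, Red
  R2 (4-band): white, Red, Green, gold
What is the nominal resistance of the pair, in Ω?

10122000 Ω

R1: white, red, red → 922; orange ×10^3 → 922000 Ω.
R2: white, red → 92; green ×10^5 → 9200000 Ω.
Series: 922000 + 9200000 = 10122000 Ω.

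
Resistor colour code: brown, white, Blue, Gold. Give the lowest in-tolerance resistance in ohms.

18050000 Ω

Brown → 1 (first significant figure)
White → 9 (second significant figure)
Blue → ×10^6 multiplier
Gold → ±5% tolerance
19 × 1000000 = 19000000 Ω
Lowest = 19000000 × (1 − 5/100) = 18050000 Ω.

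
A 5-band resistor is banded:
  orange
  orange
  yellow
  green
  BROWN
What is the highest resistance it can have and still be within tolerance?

33734000 Ω

Orange → 3 (first significant figure)
Orange → 3 (second significant figure)
Yellow → 4 (third significant figure)
Green → ×10^5 multiplier
Brown → ±1% tolerance
334 × 100000 = 33400000 Ω
Highest = 33400000 × (1 + 1/100) = 33734000 Ω.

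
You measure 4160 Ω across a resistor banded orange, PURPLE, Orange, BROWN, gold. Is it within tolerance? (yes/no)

Orange → 3 (first significant figure)
Violet → 7 (second significant figure)
Orange → 3 (third significant figure)
Brown → ×10 multiplier
Gold → ±5% tolerance
373 × 10 = 3730 Ω
Allowed range: 3543.5 Ω to 3916.5 Ω.
4160 Ω lies outside that range.

no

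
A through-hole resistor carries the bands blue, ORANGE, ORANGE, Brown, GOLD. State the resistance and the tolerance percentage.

Blue → 6 (first significant figure)
Orange → 3 (second significant figure)
Orange → 3 (third significant figure)
Brown → ×10 multiplier
Gold → ±5% tolerance
633 × 10 = 6330 Ω

6330 Ω ±5%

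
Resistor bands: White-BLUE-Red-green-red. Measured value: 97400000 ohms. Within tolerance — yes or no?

yes

White → 9 (first significant figure)
Blue → 6 (second significant figure)
Red → 2 (third significant figure)
Green → ×10^5 multiplier
Red → ±2% tolerance
962 × 100000 = 96200000 Ω
Allowed range: 94276000 Ω to 98124000 Ω.
97400000 ohms lies inside that range.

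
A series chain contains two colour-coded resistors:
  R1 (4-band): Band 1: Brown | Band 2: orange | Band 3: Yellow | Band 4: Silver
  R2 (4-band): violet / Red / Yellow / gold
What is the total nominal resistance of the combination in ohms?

R1: brown, orange → 13; yellow ×10^4 → 130000 Ω.
R2: violet, red → 72; yellow ×10^4 → 720000 Ω.
Series: 130000 + 720000 = 850000 Ω.

850000 Ω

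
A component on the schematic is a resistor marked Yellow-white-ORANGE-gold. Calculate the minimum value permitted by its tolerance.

46550 Ω

Yellow → 4 (first significant figure)
White → 9 (second significant figure)
Orange → ×10^3 multiplier
Gold → ±5% tolerance
49 × 1000 = 49000 Ω
Minimum = 49000 × (1 − 5/100) = 46550 Ω.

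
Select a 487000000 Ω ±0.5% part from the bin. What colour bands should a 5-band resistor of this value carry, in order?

487000000 Ω = 487 × 10^6.
4 → yellow
8 → grey
7 → violet
Multiplier 10^6 → blue.
±0.5% tolerance → green.

yellow, grey, violet, blue, green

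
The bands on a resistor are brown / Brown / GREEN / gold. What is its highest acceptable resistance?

Brown → 1 (first significant figure)
Brown → 1 (second significant figure)
Green → ×10^5 multiplier
Gold → ±5% tolerance
11 × 100000 = 1100000 Ω
Highest = 1100000 × (1 + 5/100) = 1155000 Ω.

1155000 Ω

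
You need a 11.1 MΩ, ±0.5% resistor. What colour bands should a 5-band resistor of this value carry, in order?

brown, brown, brown, green, green

11100000 Ω = 111 × 10^5.
1 → brown
1 → brown
1 → brown
Multiplier 10^5 → green.
±0.5% tolerance → green.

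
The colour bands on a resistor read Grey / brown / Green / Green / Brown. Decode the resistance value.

81500000 Ω

Grey → 8 (first significant figure)
Brown → 1 (second significant figure)
Green → 5 (third significant figure)
Green → ×10^5 multiplier
815 × 100000 = 81500000 Ω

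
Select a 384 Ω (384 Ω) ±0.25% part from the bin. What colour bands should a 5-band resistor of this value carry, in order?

384 Ω = 384 × 10^0.
3 → orange
8 → grey
4 → yellow
Multiplier 10^0 → black.
±0.25% tolerance → blue.

orange, grey, yellow, black, blue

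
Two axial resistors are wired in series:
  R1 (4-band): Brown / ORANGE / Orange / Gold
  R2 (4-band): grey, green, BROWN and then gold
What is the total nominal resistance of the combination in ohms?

13850 Ω

R1: brown, orange → 13; orange ×10^3 → 13000 Ω.
R2: grey, green → 85; brown ×10 → 850 Ω.
Series: 13000 + 850 = 13850 Ω.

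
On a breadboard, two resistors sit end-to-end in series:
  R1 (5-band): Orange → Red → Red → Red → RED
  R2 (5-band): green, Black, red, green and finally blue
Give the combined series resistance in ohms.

R1: orange, red, red → 322; red ×10^2 → 32200 Ω.
R2: green, black, red → 502; green ×10^5 → 50200000 Ω.
Series: 32200 + 50200000 = 50232200 Ω.

50232200 Ω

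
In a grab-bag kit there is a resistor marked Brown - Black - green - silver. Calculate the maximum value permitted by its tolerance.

1100000 Ω

Brown → 1 (first significant figure)
Black → 0 (second significant figure)
Green → ×10^5 multiplier
Silver → ±10% tolerance
10 × 100000 = 1000000 Ω
Maximum = 1000000 × (1 + 10/100) = 1100000 Ω.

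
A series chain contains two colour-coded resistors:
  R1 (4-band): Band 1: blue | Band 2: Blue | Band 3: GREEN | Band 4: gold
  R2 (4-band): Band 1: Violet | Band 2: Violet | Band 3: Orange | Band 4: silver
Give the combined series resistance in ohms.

6677000 Ω

R1: blue, blue → 66; green ×10^5 → 6600000 Ω.
R2: violet, violet → 77; orange ×10^3 → 77000 Ω.
Series: 6600000 + 77000 = 6677000 Ω.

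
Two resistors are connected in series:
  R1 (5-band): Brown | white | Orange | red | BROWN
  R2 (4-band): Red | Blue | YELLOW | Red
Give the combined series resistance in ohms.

R1: brown, white, orange → 193; red ×10^2 → 19300 Ω.
R2: red, blue → 26; yellow ×10^4 → 260000 Ω.
Series: 19300 + 260000 = 279300 Ω.

279300 Ω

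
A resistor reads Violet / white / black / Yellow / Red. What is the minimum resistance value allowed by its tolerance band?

7742000 Ω

Violet → 7 (first significant figure)
White → 9 (second significant figure)
Black → 0 (third significant figure)
Yellow → ×10^4 multiplier
Red → ±2% tolerance
790 × 10000 = 7900000 Ω
Minimum = 7900000 × (1 − 2/100) = 7742000 Ω.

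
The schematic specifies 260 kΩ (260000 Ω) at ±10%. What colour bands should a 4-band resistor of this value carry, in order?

red, blue, yellow, silver

260000 Ω = 26 × 10^4.
2 → red
6 → blue
Multiplier 10^4 → yellow.
±10% tolerance → silver.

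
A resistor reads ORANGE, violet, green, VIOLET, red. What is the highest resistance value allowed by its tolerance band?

Orange → 3 (first significant figure)
Violet → 7 (second significant figure)
Green → 5 (third significant figure)
Violet → ×10^7 multiplier
Red → ±2% tolerance
375 × 10000000 = 3750000000 Ω
Highest = 3750000000 × (1 + 2/100) = 3825000000 Ω.

3825000000 Ω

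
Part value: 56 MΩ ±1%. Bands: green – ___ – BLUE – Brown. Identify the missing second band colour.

blue

56000000 Ω = 56 × 10^6.
The second band gives digit 6 of the significand, and 6 is blue.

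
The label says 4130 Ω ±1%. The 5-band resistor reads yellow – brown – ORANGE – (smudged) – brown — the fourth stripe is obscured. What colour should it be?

4130 Ω = 413 × 10^1.
The fourth band is the multiplier, 10^1, which is brown.

brown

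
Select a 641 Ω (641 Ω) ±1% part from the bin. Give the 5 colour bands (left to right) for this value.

blue, yellow, brown, black, brown

641 Ω = 641 × 10^0.
6 → blue
4 → yellow
1 → brown
Multiplier 10^0 → black.
±1% tolerance → brown.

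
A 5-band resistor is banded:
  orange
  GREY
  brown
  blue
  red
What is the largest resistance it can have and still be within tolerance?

388620000 Ω

Orange → 3 (first significant figure)
Grey → 8 (second significant figure)
Brown → 1 (third significant figure)
Blue → ×10^6 multiplier
Red → ±2% tolerance
381 × 1000000 = 381000000 Ω
Largest = 381000000 × (1 + 2/100) = 388620000 Ω.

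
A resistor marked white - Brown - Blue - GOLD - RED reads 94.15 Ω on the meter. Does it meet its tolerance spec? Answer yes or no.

White → 9 (first significant figure)
Brown → 1 (second significant figure)
Blue → 6 (third significant figure)
Gold → ×0.1 multiplier
Red → ±2% tolerance
916 × 0.1 = 91.6 Ω
Allowed range: 89.768 Ω to 93.432 Ω.
94.15 Ω lies outside that range.

no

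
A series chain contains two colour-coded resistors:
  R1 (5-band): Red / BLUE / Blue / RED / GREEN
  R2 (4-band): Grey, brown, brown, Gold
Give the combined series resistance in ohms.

R1: red, blue, blue → 266; red ×10^2 → 26600 Ω.
R2: grey, brown → 81; brown ×10 → 810 Ω.
Series: 26600 + 810 = 27410 Ω.

27410 Ω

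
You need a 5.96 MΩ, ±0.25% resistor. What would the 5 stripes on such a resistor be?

green, white, blue, yellow, blue

5960000 Ω = 596 × 10^4.
5 → green
9 → white
6 → blue
Multiplier 10^4 → yellow.
±0.25% tolerance → blue.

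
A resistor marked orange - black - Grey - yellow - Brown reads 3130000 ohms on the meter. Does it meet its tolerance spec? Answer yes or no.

Orange → 3 (first significant figure)
Black → 0 (second significant figure)
Grey → 8 (third significant figure)
Yellow → ×10^4 multiplier
Brown → ±1% tolerance
308 × 10000 = 3080000 Ω
Allowed range: 3049200 Ω to 3110800 Ω.
3130000 ohms lies outside that range.

no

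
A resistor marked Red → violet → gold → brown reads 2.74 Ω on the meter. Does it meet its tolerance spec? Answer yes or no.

no

Red → 2 (first significant figure)
Violet → 7 (second significant figure)
Gold → ×0.1 multiplier
Brown → ±1% tolerance
27 × 0.1 = 2.7 Ω
Allowed range: 2.673 Ω to 2.727 Ω.
2.74 Ω lies outside that range.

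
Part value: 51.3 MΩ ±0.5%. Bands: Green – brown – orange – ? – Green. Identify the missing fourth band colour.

51300000 Ω = 513 × 10^5.
The fourth band is the multiplier, 10^5, which is green.

green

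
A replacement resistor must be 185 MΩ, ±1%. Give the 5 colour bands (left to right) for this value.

brown, grey, green, blue, brown

185000000 Ω = 185 × 10^6.
1 → brown
8 → grey
5 → green
Multiplier 10^6 → blue.
±1% tolerance → brown.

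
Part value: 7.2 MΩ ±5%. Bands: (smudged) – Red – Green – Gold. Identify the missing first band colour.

violet

7200000 Ω = 72 × 10^5.
The first band gives digit 7 of the significand, and 7 is violet.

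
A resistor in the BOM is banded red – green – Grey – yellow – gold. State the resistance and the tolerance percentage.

2580000 Ω ±5%

Red → 2 (first significant figure)
Green → 5 (second significant figure)
Grey → 8 (third significant figure)
Yellow → ×10^4 multiplier
Gold → ±5% tolerance
258 × 10000 = 2580000 Ω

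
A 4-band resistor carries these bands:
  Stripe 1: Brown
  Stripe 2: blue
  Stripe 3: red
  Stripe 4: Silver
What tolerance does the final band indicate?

±10%

The last band, silver, is the tolerance band.
Silver corresponds to ±10%.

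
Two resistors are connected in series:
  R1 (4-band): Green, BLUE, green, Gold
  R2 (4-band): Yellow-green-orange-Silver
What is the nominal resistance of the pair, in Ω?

R1: green, blue → 56; green ×10^5 → 5600000 Ω.
R2: yellow, green → 45; orange ×10^3 → 45000 Ω.
Series: 5600000 + 45000 = 5645000 Ω.

5645000 Ω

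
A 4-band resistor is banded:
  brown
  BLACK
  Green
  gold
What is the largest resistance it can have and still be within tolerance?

Brown → 1 (first significant figure)
Black → 0 (second significant figure)
Green → ×10^5 multiplier
Gold → ±5% tolerance
10 × 100000 = 1000000 Ω
Largest = 1000000 × (1 + 5/100) = 1050000 Ω.

1050000 Ω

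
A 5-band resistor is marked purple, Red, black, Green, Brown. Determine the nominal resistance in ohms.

Violet → 7 (first significant figure)
Red → 2 (second significant figure)
Black → 0 (third significant figure)
Green → ×10^5 multiplier
720 × 100000 = 72000000 Ω

72000000 Ω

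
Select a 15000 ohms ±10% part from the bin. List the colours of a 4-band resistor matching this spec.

15000 Ω = 15 × 10^3.
1 → brown
5 → green
Multiplier 10^3 → orange.
±10% tolerance → silver.

brown, green, orange, silver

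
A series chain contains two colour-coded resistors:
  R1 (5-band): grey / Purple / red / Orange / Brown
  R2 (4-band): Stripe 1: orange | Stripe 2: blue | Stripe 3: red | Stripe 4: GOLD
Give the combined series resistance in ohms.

875600 Ω

R1: grey, violet, red → 872; orange ×10^3 → 872000 Ω.
R2: orange, blue → 36; red ×10^2 → 3600 Ω.
Series: 872000 + 3600 = 875600 Ω.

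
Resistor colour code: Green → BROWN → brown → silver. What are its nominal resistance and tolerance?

Green → 5 (first significant figure)
Brown → 1 (second significant figure)
Brown → ×10 multiplier
Silver → ±10% tolerance
51 × 10 = 510 Ω

510 Ω ±10%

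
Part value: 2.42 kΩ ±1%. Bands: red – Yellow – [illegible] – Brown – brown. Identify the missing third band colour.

red

2420 Ω = 242 × 10^1.
The third band gives digit 2 of the significand, and 2 is red.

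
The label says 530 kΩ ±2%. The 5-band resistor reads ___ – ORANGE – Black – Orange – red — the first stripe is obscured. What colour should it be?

green

530000 Ω = 530 × 10^3.
The first band gives digit 5 of the significand, and 5 is green.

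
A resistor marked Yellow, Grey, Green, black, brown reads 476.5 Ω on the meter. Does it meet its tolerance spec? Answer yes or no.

Yellow → 4 (first significant figure)
Grey → 8 (second significant figure)
Green → 5 (third significant figure)
Black → ×1 multiplier
Brown → ±1% tolerance
485 × 1 = 485 Ω
Allowed range: 480.15 Ω to 489.85 Ω.
476.5 Ω lies outside that range.

no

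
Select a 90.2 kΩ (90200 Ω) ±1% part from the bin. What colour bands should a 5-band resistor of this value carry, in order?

white, black, red, red, brown

90200 Ω = 902 × 10^2.
9 → white
0 → black
2 → red
Multiplier 10^2 → red.
±1% tolerance → brown.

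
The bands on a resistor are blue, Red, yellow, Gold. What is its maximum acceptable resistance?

Blue → 6 (first significant figure)
Red → 2 (second significant figure)
Yellow → ×10^4 multiplier
Gold → ±5% tolerance
62 × 10000 = 620000 Ω
Maximum = 620000 × (1 + 5/100) = 651000 Ω.

651000 Ω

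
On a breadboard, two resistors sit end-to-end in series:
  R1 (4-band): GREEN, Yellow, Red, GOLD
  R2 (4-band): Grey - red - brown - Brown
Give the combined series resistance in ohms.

6220 Ω

R1: green, yellow → 54; red ×10^2 → 5400 Ω.
R2: grey, red → 82; brown ×10 → 820 Ω.
Series: 5400 + 820 = 6220 Ω.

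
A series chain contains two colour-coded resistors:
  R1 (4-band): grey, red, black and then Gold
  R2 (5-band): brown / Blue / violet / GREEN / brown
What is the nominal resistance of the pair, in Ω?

R1: grey, red → 82; black ×1 → 82 Ω.
R2: brown, blue, violet → 167; green ×10^5 → 16700000 Ω.
Series: 82 + 16700000 = 16700082 Ω.

16700082 Ω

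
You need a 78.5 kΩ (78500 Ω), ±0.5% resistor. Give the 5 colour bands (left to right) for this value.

violet, grey, green, red, green

78500 Ω = 785 × 10^2.
7 → violet
8 → grey
5 → green
Multiplier 10^2 → red.
±0.5% tolerance → green.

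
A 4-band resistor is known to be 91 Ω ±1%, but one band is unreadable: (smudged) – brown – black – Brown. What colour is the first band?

white

91 Ω = 91 × 10^0.
The first band gives digit 9 of the significand, and 9 is white.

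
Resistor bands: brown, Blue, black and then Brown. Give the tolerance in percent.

The last band, brown, is the tolerance band.
Brown corresponds to ±1%.

±1%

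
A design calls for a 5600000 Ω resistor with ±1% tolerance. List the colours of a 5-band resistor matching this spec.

5600000 Ω = 560 × 10^4.
5 → green
6 → blue
0 → black
Multiplier 10^4 → yellow.
±1% tolerance → brown.

green, blue, black, yellow, brown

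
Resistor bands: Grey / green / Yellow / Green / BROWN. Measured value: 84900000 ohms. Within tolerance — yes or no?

Grey → 8 (first significant figure)
Green → 5 (second significant figure)
Yellow → 4 (third significant figure)
Green → ×10^5 multiplier
Brown → ±1% tolerance
854 × 100000 = 85400000 Ω
Allowed range: 84546000 Ω to 86254000 Ω.
84900000 ohms lies inside that range.

yes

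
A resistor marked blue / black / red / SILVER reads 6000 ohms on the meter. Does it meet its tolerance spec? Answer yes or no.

Blue → 6 (first significant figure)
Black → 0 (second significant figure)
Red → ×10^2 multiplier
Silver → ±10% tolerance
60 × 100 = 6000 Ω
Allowed range: 5400 Ω to 6600 Ω.
6000 ohms lies inside that range.

yes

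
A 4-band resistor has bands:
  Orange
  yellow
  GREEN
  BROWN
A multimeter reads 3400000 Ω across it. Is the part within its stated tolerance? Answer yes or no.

yes

Orange → 3 (first significant figure)
Yellow → 4 (second significant figure)
Green → ×10^5 multiplier
Brown → ±1% tolerance
34 × 100000 = 3400000 Ω
Allowed range: 3366000 Ω to 3434000 Ω.
3400000 Ω lies inside that range.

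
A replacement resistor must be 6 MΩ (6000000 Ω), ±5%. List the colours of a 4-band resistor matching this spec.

6000000 Ω = 60 × 10^5.
6 → blue
0 → black
Multiplier 10^5 → green.
±5% tolerance → gold.

blue, black, green, gold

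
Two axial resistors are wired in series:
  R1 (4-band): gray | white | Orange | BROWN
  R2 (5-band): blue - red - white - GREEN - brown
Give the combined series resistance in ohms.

62989000 Ω

R1: grey, white → 89; orange ×10^3 → 89000 Ω.
R2: blue, red, white → 629; green ×10^5 → 62900000 Ω.
Series: 89000 + 62900000 = 62989000 Ω.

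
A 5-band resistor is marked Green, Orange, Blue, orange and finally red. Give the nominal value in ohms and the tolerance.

Green → 5 (first significant figure)
Orange → 3 (second significant figure)
Blue → 6 (third significant figure)
Orange → ×10^3 multiplier
Red → ±2% tolerance
536 × 1000 = 536000 Ω

536000 Ω ±2%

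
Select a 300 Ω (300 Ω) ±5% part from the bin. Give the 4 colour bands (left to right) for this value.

300 Ω = 30 × 10^1.
3 → orange
0 → black
Multiplier 10^1 → brown.
±5% tolerance → gold.

orange, black, brown, gold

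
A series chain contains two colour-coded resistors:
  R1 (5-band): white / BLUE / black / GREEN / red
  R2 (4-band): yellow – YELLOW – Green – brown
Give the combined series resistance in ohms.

R1: white, blue, black → 960; green ×10^5 → 96000000 Ω.
R2: yellow, yellow → 44; green ×10^5 → 4400000 Ω.
Series: 96000000 + 4400000 = 100400000 Ω.

100400000 Ω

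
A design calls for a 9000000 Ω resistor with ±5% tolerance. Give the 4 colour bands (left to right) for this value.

white, black, green, gold

9000000 Ω = 90 × 10^5.
9 → white
0 → black
Multiplier 10^5 → green.
±5% tolerance → gold.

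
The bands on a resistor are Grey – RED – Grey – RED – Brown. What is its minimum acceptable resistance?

Grey → 8 (first significant figure)
Red → 2 (second significant figure)
Grey → 8 (third significant figure)
Red → ×10^2 multiplier
Brown → ±1% tolerance
828 × 100 = 82800 Ω
Minimum = 82800 × (1 − 1/100) = 81972 Ω.

81972 Ω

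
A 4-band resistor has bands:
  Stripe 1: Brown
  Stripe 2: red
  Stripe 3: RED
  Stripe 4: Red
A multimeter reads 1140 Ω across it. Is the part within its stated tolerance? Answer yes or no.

no

Brown → 1 (first significant figure)
Red → 2 (second significant figure)
Red → ×10^2 multiplier
Red → ±2% tolerance
12 × 100 = 1200 Ω
Allowed range: 1176 Ω to 1224 Ω.
1140 Ω lies outside that range.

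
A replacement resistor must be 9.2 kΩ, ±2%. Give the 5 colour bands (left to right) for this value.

9200 Ω = 920 × 10^1.
9 → white
2 → red
0 → black
Multiplier 10^1 → brown.
±2% tolerance → red.

white, red, black, brown, red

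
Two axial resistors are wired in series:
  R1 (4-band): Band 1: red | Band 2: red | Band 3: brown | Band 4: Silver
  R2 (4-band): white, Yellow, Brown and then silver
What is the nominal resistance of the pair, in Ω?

R1: red, red → 22; brown ×10 → 220 Ω.
R2: white, yellow → 94; brown ×10 → 940 Ω.
Series: 220 + 940 = 1160 Ω.

1160 Ω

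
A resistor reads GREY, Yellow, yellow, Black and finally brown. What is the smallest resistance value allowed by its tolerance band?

Grey → 8 (first significant figure)
Yellow → 4 (second significant figure)
Yellow → 4 (third significant figure)
Black → ×1 multiplier
Brown → ±1% tolerance
844 × 1 = 844 Ω
Smallest = 844 × (1 − 1/100) = 835.56 Ω.

835.56 Ω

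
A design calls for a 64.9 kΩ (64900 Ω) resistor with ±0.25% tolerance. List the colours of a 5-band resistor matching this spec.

64900 Ω = 649 × 10^2.
6 → blue
4 → yellow
9 → white
Multiplier 10^2 → red.
±0.25% tolerance → blue.

blue, yellow, white, red, blue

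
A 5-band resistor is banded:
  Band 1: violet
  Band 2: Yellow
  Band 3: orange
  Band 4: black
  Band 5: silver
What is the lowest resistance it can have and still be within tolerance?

Violet → 7 (first significant figure)
Yellow → 4 (second significant figure)
Orange → 3 (third significant figure)
Black → ×1 multiplier
Silver → ±10% tolerance
743 × 1 = 743 Ω
Lowest = 743 × (1 − 10/100) = 668.7 Ω.

668.7 Ω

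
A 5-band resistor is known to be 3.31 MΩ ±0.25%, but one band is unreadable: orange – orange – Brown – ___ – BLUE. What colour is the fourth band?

yellow

3310000 Ω = 331 × 10^4.
The fourth band is the multiplier, 10^4, which is yellow.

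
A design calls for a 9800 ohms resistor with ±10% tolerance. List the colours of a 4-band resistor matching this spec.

white, grey, red, silver

9800 Ω = 98 × 10^2.
9 → white
8 → grey
Multiplier 10^2 → red.
±10% tolerance → silver.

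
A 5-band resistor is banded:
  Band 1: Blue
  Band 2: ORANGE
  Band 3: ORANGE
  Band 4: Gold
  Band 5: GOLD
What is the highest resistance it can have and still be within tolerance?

66.465 Ω

Blue → 6 (first significant figure)
Orange → 3 (second significant figure)
Orange → 3 (third significant figure)
Gold → ×0.1 multiplier
Gold → ±5% tolerance
633 × 0.1 = 63.3 Ω
Highest = 63.3 × (1 + 5/100) = 66.465 Ω.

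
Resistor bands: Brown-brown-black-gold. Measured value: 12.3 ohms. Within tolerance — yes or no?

Brown → 1 (first significant figure)
Brown → 1 (second significant figure)
Black → ×1 multiplier
Gold → ±5% tolerance
11 × 1 = 11 Ω
Allowed range: 10.45 Ω to 11.55 Ω.
12.3 ohms lies outside that range.

no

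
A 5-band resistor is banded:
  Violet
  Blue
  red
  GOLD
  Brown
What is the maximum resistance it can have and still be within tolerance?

76.962 Ω

Violet → 7 (first significant figure)
Blue → 6 (second significant figure)
Red → 2 (third significant figure)
Gold → ×0.1 multiplier
Brown → ±1% tolerance
762 × 0.1 = 76.2 Ω
Maximum = 76.2 × (1 + 1/100) = 76.962 Ω.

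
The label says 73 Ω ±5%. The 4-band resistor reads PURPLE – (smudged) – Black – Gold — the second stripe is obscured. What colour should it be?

73 Ω = 73 × 10^0.
The second band gives digit 3 of the significand, and 3 is orange.

orange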